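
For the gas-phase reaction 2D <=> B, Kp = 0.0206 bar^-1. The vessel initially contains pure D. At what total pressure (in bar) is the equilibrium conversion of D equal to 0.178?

Take 1 mol D as basis and let X be its fractional conversion, so ξ = 0.5X.
Mole table: n_D = 1 − X; n_B = 0.5X.
Summing: n_T = 1 − 0.5X.
Kp = p_B / (p_D^2) with p_i = (n_i/n_T)·P.
At X = 0.178: the mole-fraction product g(X) = Π y_i^ν_i = 0.12. Since Kp = g(X)·P^{-1}, P = (g/Kp)^(1/1) = (0.12/0.0206)^(1/1) = 5.83 bar.

P = 5.83 bar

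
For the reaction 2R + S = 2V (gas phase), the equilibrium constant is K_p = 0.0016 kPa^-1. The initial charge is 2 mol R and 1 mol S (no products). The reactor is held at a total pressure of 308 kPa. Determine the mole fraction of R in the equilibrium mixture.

y_R = 0.537

Let X = conversion of R (basis 2 mol R); extent of reaction ξ = X.
At extent ξ: n_R = 2 − 2X; n_S = 1 − X; n_V = 2X.
n_T = Σnᵢ = 3 − X.
y_i = n_i/n_T, p_i = y_i·P. K_p = p_V^2 / (p_R^2 p_S).
Substituting and setting equal to 0.0016 kPa^-1 gives a polynomial in X; the root in (0,1) is X = 0.267.
Then n_R = 1.47, n_T = 2.73, so y_R = 0.537.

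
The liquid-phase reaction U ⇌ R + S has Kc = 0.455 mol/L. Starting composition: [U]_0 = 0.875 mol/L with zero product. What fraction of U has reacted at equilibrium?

X = 0.507

Let X = conversion of U; extent ξ = 0.875·X mol/L.
Concentrations: [U] = 0.875 − 0.875X; [R] = 0.875X; [S] = 0.875X.
Kc = [R] [S] / ([U]).
Equating to 0.455 mol/L: the physical root is X = 0.507.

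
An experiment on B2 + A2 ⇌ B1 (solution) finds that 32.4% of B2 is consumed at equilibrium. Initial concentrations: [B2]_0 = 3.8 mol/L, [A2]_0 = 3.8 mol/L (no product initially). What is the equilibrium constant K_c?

K_c = 0.187 L/mol

Let X = conversion of B2.
Concentrations: [B2] = 3.8 − 3.8X; [A2] = 3.8 − 3.8X; [B1] = 3.8X.
At X = 0.324: [B2] = 2.57, [A2] = 2.57, [B1] = 1.23.
K_c = [B1] / ([B2] [A2]) = 0.187 L/mol.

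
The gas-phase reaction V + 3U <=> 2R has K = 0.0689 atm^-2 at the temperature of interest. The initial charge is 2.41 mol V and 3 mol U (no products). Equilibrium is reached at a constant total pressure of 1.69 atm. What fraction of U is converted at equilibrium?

Basis: 3 mol U initially; let X = conversion of U. Extent ξ = X.
Mole table: n_V = 2.41 − X; n_U = 3 − 3X; n_R = 2X.
Summing: n_T = 5.41 − 2X.
With p_i = (n_i/n_T)P, K = p_R^2 / (p_V p_U^3).
Substituting and setting equal to 0.0689 atm^-2 gives a polynomial in X; the root in (0,1) is X = 0.232.

X = 0.232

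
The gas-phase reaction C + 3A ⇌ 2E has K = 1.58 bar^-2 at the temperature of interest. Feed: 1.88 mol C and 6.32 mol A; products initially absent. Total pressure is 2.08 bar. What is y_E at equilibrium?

y_E = 0.352

Let X = conversion of C (basis 1.88 mol C); extent of reaction ξ = 1.88X.
Moles: n_C = 1.88 − 1.88X; n_A = 6.32 − 5.64X; n_E = 3.76X.
Total moles n_T = 8.2 − 3.76X.
Mole fractions y_i = n_i/n_T; K = p_E^2 / (p_C p_A^3) with p_i = y_i·P.
Equating to 1.58 bar^-2 and solving on 0 < X < 1: X = 0.568.
Then n_E = 2.14, n_T = 6.06, so y_E = 0.352.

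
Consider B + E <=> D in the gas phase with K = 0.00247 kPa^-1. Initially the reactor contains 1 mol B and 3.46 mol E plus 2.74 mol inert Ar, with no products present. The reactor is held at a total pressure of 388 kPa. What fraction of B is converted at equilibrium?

Let X = conversion of B (basis 1 mol B); extent of reaction ξ = X.
At extent ξ: n_B = 1 − X; n_E = 3.46 − X; n_D = X; n_I = 2.74 (inert).
Summing: n_T = 7.2 − X.
With p_i = (n_i/n_T)P, K = p_D / (p_B p_E).
This yields a degree-2 equation in X; solving on (0,1), X = 0.305.

X = 0.305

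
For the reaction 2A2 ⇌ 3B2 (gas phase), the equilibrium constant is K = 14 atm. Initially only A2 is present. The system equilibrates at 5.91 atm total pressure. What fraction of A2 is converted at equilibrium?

Let X = conversion of A2 (basis 1 mol A2); extent of reaction ξ = 0.5X.
Mole table: n_A2 = 1 − X; n_B2 = 1.5X.
n_T = Σnᵢ = 1 + 0.5X.
With p_i = (n_i/n_T)P, K = p_B2^3 / (p_A2^2).
Setting this equal to 14 atm and taking the physical root (0 < X < 1) gives X = 0.559.

X = 0.559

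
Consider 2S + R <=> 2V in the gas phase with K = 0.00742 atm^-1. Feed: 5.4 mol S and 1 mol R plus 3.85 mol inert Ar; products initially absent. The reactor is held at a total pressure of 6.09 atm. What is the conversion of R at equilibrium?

X = 0.156

Let X = conversion of R (basis 1 mol R); extent of reaction ξ = X.
Mole table: n_S = 5.4 − 2X; n_R = 1 − X; n_V = 2X; n_I = 3.85 (inert).
Summing: n_T = 10.2 − X.
Mole fractions y_i = n_i/n_T; K = p_V^2 / (p_S^2 p_R) with p_i = y_i·P.
Setting this equal to 0.00742 atm^-1 and taking the physical root (0 < X < 1) gives X = 0.156.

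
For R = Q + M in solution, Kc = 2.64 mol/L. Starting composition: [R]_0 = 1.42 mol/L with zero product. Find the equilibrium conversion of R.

Let X = conversion of R; extent ξ = 1.42·X mol/L.
Concentrations: [R] = 1.42 − 1.42X; [Q] = 1.42X; [M] = 1.42X.
Kc = [Q] [M] / ([R]).
Equating to 2.64 mol/L: the physical root is X = 0.721.

X = 0.721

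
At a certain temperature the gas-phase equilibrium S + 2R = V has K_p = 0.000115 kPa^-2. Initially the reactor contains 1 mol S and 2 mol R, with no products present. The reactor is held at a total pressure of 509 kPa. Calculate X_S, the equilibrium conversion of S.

X = 0.759

Basis: 1 mol S initially; let X = conversion of S. Extent ξ = X.
Moles: n_S = 1 − X; n_R = 2 − 2X; n_V = X.
Summing: n_T = 3 − 2X.
With p_i = (n_i/n_T)P, K_p = p_V / (p_S p_R^2).
Setting this equal to 0.000115 kPa^-2 and taking the physical root (0 < X < 1) gives X = 0.759.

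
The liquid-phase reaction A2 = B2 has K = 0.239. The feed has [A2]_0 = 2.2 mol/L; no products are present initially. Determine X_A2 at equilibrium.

Let X = conversion of A2; extent ξ = 2.2·X mol/L.
Concentrations: [A2] = 2.2 − 2.2X; [B2] = 2.2X.
K = [B2] / ([A2]).
This equals 0.239 at X = 0.193 (the root in 0 < X < 1).

X = 0.193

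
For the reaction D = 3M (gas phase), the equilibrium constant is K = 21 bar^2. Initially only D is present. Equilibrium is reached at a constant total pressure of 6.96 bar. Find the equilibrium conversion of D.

X = 0.307

Let X = conversion of D (basis 1 mol D); extent of reaction ξ = X.
Mole table: n_D = 1 − X; n_M = 3X.
Summing: n_T = 1 + 2X.
y_i = n_i/n_T, p_i = y_i·P. K = p_M^3 / (p_D).
This yields a degree-3 equation in X; solving on (0,1), X = 0.307.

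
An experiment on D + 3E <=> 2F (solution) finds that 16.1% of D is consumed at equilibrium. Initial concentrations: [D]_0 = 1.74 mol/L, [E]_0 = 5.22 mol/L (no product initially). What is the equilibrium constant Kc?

Let X = conversion of D.
Concentrations: [D] = 1.74 − 1.74X; [E] = 5.22 − 5.22X; [F] = 3.48X.
At X = 0.161: [D] = 1.46, [E] = 4.38, [F] = 0.56.
Kc = [F]^2 / ([D] [E]^3) = 0.00256 (mol/L)^-2.

Kc = 0.00256 (mol/L)^-2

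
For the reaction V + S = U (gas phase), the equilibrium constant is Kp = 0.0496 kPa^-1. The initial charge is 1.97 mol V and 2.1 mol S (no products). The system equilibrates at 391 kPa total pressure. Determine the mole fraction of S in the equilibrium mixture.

Let X = conversion of V (basis 1.97 mol V); extent of reaction ξ = 1.97X.
Mole table: n_V = 1.97 − 1.97X; n_S = 2.1 − 1.97X; n_U = 1.97X.
Summing: n_T = 4.07 − 1.97X.
y_i = n_i/n_T, p_i = y_i·P. Kp = p_U / (p_V p_S).
This yields a degree-2 equation in X; solving on (0,1), X = 0.802.
Then n_S = 0.52, n_T = 2.49, so y_S = 0.209.

y_S = 0.209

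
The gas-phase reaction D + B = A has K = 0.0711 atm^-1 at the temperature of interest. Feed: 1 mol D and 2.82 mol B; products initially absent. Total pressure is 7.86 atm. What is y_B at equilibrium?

y_B = 0.717

Let X = conversion of D (basis 1 mol D); extent of reaction ξ = X.
Species balance: n_D = 1 − X; n_B = 2.82 − X; n_A = X.
Total moles n_T = 3.82 − X.
With p_i = (n_i/n_T)P, K = p_A / (p_D p_B).
Setting this equal to 0.0711 atm^-1 and taking the physical root (0 < X < 1) gives X = 0.286.
Then n_B = 2.53, n_T = 3.53, so y_B = 0.717.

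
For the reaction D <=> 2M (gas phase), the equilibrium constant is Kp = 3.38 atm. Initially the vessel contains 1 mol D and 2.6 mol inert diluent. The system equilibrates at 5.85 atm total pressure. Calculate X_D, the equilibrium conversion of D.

X = 0.530

Basis: 1 mol D initially; let X = conversion of D. Extent ξ = X.
At extent ξ: n_D = 1 − X; n_M = 2X; n_I = 2.6 (inert).
n_T = Σnᵢ = 3.6 + X.
Mole fractions y_i = n_i/n_T; Kp = p_M^2 / (p_D) with p_i = y_i·P.
Setting this equal to 3.38 atm and taking the physical root (0 < X < 1) gives X = 0.530.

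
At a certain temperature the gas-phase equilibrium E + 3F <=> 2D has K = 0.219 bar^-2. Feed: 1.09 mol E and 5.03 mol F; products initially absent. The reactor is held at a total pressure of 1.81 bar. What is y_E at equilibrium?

Let X = conversion of E (basis 1.09 mol E); extent of reaction ξ = 1.09X.
Mole table: n_E = 1.09 − 1.09X; n_F = 5.03 − 3.27X; n_D = 2.18X.
n_T = Σnᵢ = 6.12 − 2.18X.
Mole fractions y_i = n_i/n_T; K = p_D^2 / (p_E p_F^3) with p_i = y_i·P.
This yields a degree-4 equation in X; solving on (0,1), X = 0.417.
Then n_E = 0.635, n_T = 5.21, so y_E = 0.122.

y_E = 0.122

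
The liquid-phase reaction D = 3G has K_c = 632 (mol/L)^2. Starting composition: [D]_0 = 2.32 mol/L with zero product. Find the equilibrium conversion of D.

X = 0.856

Let X = conversion of D; extent ξ = 2.32·X mol/L.
Concentrations: [D] = 2.32 − 2.32X; [G] = 6.96X.
K_c = [G]^3 / ([D]).
This equals 632 at X = 0.856 (the root in 0 < X < 1).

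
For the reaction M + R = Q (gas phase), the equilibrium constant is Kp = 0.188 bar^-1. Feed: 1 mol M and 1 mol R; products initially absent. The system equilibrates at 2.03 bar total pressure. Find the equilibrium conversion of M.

X = 0.149

Take 1 mol M as basis and let X be its fractional conversion, so ξ = X.
Species balance: n_M = 1 − X; n_R = 1 − X; n_Q = X.
Total moles n_T = 2 − X.
y_i = n_i/n_T, p_i = y_i·P. Kp = p_Q / (p_M p_R).
This yields a degree-2 equation in X; solving on (0,1), X = 0.149.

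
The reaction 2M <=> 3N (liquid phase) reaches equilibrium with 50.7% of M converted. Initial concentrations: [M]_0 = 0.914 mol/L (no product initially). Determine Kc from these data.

Kc = 1.65 mol/L

Let X = conversion of M.
Concentrations: [M] = 0.914 − 0.914X; [N] = 1.37X.
At X = 0.507: [M] = 0.451, [N] = 0.695.
Kc = [N]^3 / ([M]^2) = 1.65 mol/L.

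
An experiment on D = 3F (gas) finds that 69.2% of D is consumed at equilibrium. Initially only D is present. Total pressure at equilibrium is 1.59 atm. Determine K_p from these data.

K_p = 12.9 atm^2

Let X = conversion of D (basis 1 mol D); extent of reaction ξ = X.
Moles: n_D = 1 − X; n_F = 3X.
n_T = Σnᵢ = 1 + 2X.
At X = 0.692: n_D = 0.308, n_F = 2.08, n_T = 2.38.
p_i = (n_i/n_T)·P. K_p = p_F^3 / (p_D) = 12.9 atm^2.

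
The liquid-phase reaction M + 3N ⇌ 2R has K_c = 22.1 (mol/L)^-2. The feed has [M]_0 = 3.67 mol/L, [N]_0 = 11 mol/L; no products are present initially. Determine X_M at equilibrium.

X = 0.861

Let X = conversion of M; extent ξ = 3.67·X mol/L.
Concentrations: [M] = 3.67 − 3.67X; [N] = 11 − 11X; [R] = 7.34X.
K_c = [R]^2 / ([M] [N]^3).
Equating to 22.1 (mol/L)^-2: the physical root is X = 0.861.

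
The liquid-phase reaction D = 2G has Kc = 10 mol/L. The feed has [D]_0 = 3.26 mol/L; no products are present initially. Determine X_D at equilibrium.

Let X = conversion of D; extent ξ = 3.26·X mol/L.
Concentrations: [D] = 3.26 − 3.26X; [G] = 6.52X.
Kc = [G]^2 / ([D]).
Equating to 10 mol/L: the physical root is X = 0.573.

X = 0.573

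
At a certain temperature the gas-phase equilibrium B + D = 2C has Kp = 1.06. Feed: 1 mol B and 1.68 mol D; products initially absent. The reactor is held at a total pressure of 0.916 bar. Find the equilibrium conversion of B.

Basis: 1 mol B initially; let X = conversion of B. Extent ξ = X.
At extent ξ: n_B = 1 − X; n_D = 1.68 − X; n_C = 2X.
Since Δν = 0, n_T = 2.68 throughout.
y_i = n_i/n_T, p_i = y_i·P. Kp = p_C^2 / (p_B p_D).
Equating to 1.06 and solving on 0 < X < 1: X = 0.433.

X = 0.433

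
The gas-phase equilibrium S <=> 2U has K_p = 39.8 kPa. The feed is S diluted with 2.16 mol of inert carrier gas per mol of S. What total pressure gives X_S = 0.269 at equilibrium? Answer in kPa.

P = 345 kPa

Take 1 mol S as basis and let X be its fractional conversion, so ξ = X.
Mole table: n_S = 1 − X; n_U = 2X; n_I = 2.16 (inert).
Total moles n_T = 3.16 + X.
K_p = p_U^2 / (p_S) with p_i = (n_i/n_T)·P.
At X = 0.269: the mole-fraction product g(X) = Π y_i^ν_i = 0.1155. Since K_p = g(X)·P^{1}, P = (K_p/g)^(1/1) = (39.8/0.1155)^(1/1) = 345 kPa.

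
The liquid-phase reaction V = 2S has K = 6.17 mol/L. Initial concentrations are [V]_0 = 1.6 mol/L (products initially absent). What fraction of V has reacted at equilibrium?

Let X = conversion of V; extent ξ = 1.6·X mol/L.
Concentrations: [V] = 1.6 − 1.6X; [S] = 3.2X.
K = [S]^2 / ([V]).
Solving K = 6.17 for X ∈ (0,1): X = 0.612.

X = 0.612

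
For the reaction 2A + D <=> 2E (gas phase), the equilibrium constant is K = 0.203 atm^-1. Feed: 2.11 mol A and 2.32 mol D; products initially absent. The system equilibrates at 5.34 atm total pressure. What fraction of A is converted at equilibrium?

Basis: 2.11 mol A initially; let X = conversion of A. Extent ξ = 1.05X.
Species balance: n_A = 2.11 − 2.11X; n_D = 2.32 − 1.05X; n_E = 2.11X.
n_T = Σnᵢ = 4.43 − 1.05X.
Mole fractions y_i = n_i/n_T; K = p_E^2 / (p_A^2 p_D) with p_i = y_i·P.
Substituting and setting equal to 0.203 atm^-1 gives a polynomial in X; the root in (0,1) is X = 0.417.

X = 0.417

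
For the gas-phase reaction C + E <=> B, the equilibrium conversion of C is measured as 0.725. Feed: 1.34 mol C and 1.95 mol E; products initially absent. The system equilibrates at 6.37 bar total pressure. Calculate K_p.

Let X = conversion of C (basis 1.34 mol C); extent of reaction ξ = 1.34X.
Species balance: n_C = 1.34 − 1.34X; n_E = 1.95 − 1.34X; n_B = 1.34X.
Total moles n_T = 3.29 − 1.34X.
At X = 0.725: n_C = 0.369, n_E = 0.978, n_B = 0.972, n_T = 2.32.
p_i = (n_i/n_T)·P. K_p = p_B / (p_C p_E) = 0.981 bar^-1.

K_p = 0.981 bar^-1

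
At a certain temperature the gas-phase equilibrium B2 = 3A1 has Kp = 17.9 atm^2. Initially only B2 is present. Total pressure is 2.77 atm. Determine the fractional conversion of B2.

X = 0.555

Let X = conversion of B2 (basis 1 mol B2); extent of reaction ξ = X.
Mole table: n_B2 = 1 − X; n_A1 = 3X.
n_T = Σnᵢ = 1 + 2X.
With p_i = (n_i/n_T)P, Kp = p_A1^3 / (p_B2).
Equating to 17.9 atm^2 and solving on 0 < X < 1: X = 0.555.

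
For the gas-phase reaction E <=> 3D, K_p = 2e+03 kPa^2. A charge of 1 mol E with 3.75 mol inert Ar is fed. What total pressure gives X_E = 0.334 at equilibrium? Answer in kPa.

Basis: 1 mol E initially; let X = conversion of E. Extent ξ = X.
Mole table: n_E = 1 − X; n_D = 3X; n_I = 3.75 (inert).
Summing: n_T = 4.75 + 2X.
K_p = p_D^3 / (p_E) with p_i = (n_i/n_T)·P.
At X = 0.334: the mole-fraction product g(X) = Π y_i^ν_i = 0.05146. Since K_p = g(X)·P^{2}, P = (K_p/g)^(1/2) = (2e+03/0.05146)^(1/2) = 197 kPa.

P = 197 kPa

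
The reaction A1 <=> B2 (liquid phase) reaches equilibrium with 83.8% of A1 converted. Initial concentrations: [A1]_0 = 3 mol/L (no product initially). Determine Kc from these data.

Kc = 5.17

Let X = conversion of A1.
Concentrations: [A1] = 3 − 3X; [B2] = 3X.
At X = 0.838: [A1] = 0.486, [B2] = 2.51.
Kc = [B2] / ([A1]) = 5.17.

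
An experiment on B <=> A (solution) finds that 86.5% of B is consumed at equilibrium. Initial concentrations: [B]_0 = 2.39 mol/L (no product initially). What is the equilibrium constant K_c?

Let X = conversion of B.
Concentrations: [B] = 2.39 − 2.39X; [A] = 2.39X.
At X = 0.865: [B] = 0.323, [A] = 2.07.
K_c = [A] / ([B]) = 6.41.

K_c = 6.41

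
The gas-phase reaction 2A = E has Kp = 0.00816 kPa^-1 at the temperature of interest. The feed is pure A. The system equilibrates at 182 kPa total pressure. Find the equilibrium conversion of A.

X = 0.620

Take 1 mol A as basis and let X be its fractional conversion, so ξ = 0.5X.
Mole table: n_A = 1 − X; n_E = 0.5X.
Summing: n_T = 1 − 0.5X.
With p_i = (n_i/n_T)P, Kp = p_E / (p_A^2).
Setting this equal to 0.00816 kPa^-1 and taking the physical root (0 < X < 1) gives X = 0.620.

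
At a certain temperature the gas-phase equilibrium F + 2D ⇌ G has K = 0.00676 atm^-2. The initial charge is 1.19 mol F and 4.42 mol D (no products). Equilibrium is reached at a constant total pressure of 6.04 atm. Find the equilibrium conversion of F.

Let X = conversion of F (basis 1.19 mol F); extent of reaction ξ = 1.19X.
Mole table: n_F = 1.19 − 1.19X; n_D = 4.42 − 2.38X; n_G = 1.19X.
Total moles n_T = 5.61 − 2.38X.
Mole fractions y_i = n_i/n_T; K = p_G / (p_F p_D^2) with p_i = y_i·P.
This yields a degree-3 equation in X; solving on (0,1), X = 0.129.

X = 0.129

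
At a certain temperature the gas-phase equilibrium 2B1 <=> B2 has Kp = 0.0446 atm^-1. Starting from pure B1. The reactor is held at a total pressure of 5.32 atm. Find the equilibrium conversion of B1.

Let X = conversion of B1 (basis 1 mol B1); extent of reaction ξ = 0.5X.
Species balance: n_B1 = 1 − X; n_B2 = 0.5X.
Total moles n_T = 1 − 0.5X.
y_i = n_i/n_T, p_i = y_i·P. Kp = p_B2 / (p_B1^2).
This yields a degree-2 equation in X; solving on (0,1), X = 0.284.

X = 0.284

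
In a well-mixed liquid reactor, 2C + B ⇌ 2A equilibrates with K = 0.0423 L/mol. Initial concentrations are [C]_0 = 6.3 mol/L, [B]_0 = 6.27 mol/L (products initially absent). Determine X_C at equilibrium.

X = 0.321

Let X = conversion of C; extent ξ = 6.3X/2 mol/L.
Concentrations: [C] = 6.3 − 6.3X; [B] = 6.27 − 3.15X; [A] = 6.3X.
K = [A]^2 / ([C]^2 [B]).
Equating to 0.0423 L/mol: the physical root is X = 0.321.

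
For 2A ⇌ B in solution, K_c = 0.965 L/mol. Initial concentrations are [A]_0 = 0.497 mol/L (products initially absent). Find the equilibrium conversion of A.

Let X = conversion of A; extent ξ = 0.497X/2 mol/L.
Concentrations: [A] = 0.497 − 0.497X; [B] = 0.248X.
K_c = [B] / ([A]^2).
Equating to 0.965 L/mol: the physical root is X = 0.375.

X = 0.375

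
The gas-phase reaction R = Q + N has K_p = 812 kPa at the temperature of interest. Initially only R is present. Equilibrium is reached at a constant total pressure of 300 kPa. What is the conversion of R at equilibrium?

Let X = conversion of R (basis 1 mol R); extent of reaction ξ = X.
At extent ξ: n_R = 1 − X; n_Q = X; n_N = X.
Total moles n_T = 1 + X.
With p_i = (n_i/n_T)P, K_p = p_Q p_N / (p_R).
Substituting and setting equal to 812 kPa gives a polynomial in X; the root in (0,1) is X = 0.855.

X = 0.855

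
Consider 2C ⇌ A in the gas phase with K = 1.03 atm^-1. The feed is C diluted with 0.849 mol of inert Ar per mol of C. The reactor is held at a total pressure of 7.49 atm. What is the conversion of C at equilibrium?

X = 0.734

Take 1 mol C as basis and let X be its fractional conversion, so ξ = 0.5X.
Species balance: n_C = 1 − X; n_A = 0.5X; n_I = 0.849 (inert).
n_T = Σnᵢ = 1.85 − 0.5X.
Mole fractions y_i = n_i/n_T; K = p_A / (p_C^2) with p_i = y_i·P.
This yields a degree-2 equation in X; solving on (0,1), X = 0.734.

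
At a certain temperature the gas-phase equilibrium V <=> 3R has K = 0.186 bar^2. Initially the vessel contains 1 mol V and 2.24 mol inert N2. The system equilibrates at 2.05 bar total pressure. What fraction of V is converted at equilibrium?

X = 0.258

Let X = conversion of V (basis 1 mol V); extent of reaction ξ = X.
Species balance: n_V = 1 − X; n_R = 3X; n_I = 2.24 (inert).
Total moles n_T = 3.24 + 2X.
y_i = n_i/n_T, p_i = y_i·P. K = p_R^3 / (p_V).
Substituting and setting equal to 0.186 bar^2 gives a polynomial in X; the root in (0,1) is X = 0.258.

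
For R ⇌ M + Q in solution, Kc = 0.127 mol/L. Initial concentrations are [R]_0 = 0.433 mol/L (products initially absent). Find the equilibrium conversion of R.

Let X = conversion of R; extent ξ = 0.433·X mol/L.
Concentrations: [R] = 0.433 − 0.433X; [M] = 0.433X; [Q] = 0.433X.
Kc = [M] [Q] / ([R]).
Equating to 0.127 mol/L: the physical root is X = 0.414.

X = 0.414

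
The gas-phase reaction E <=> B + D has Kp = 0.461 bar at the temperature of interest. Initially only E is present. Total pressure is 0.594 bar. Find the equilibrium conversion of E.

Take 1 mol E as basis and let X be its fractional conversion, so ξ = X.
Mole table: n_E = 1 − X; n_B = X; n_D = X.
Summing: n_T = 1 + X.
With p_i = (n_i/n_T)P, Kp = p_B p_D / (p_E).
Equating to 0.461 bar and solving on 0 < X < 1: X = 0.661.

X = 0.661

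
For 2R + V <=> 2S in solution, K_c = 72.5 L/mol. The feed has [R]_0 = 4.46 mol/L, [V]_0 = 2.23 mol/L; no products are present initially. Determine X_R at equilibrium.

X = 0.837

Let X = conversion of R; extent ξ = 4.46X/2 mol/L.
Concentrations: [R] = 4.46 − 4.46X; [V] = 2.23 − 2.23X; [S] = 4.46X.
K_c = [S]^2 / ([R]^2 [V]).
This equals 72.5 at X = 0.837 (the root in 0 < X < 1).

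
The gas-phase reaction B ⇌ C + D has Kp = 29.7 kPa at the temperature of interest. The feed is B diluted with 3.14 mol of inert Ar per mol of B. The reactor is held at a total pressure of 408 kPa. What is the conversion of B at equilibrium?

X = 0.434

Let X = conversion of B (basis 1 mol B); extent of reaction ξ = X.
Moles: n_B = 1 − X; n_C = X; n_D = X; n_I = 3.14 (inert).
Summing: n_T = 4.14 + X.
With p_i = (n_i/n_T)P, Kp = p_C p_D / (p_B).
Equating to 29.7 kPa and solving on 0 < X < 1: X = 0.434.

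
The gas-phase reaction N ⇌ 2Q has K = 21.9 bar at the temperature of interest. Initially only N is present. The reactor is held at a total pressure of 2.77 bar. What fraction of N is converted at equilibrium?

Take 1 mol N as basis and let X be its fractional conversion, so ξ = X.
Moles: n_N = 1 − X; n_Q = 2X.
Summing: n_T = 1 + X.
With p_i = (n_i/n_T)P, K = p_Q^2 / (p_N).
Substituting and setting equal to 21.9 bar gives a polynomial in X; the root in (0,1) is X = 0.815.

X = 0.815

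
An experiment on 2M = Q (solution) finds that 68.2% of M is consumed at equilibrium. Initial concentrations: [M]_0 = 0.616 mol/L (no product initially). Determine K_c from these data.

Let X = conversion of M.
Concentrations: [M] = 0.616 − 0.616X; [Q] = 0.308X.
At X = 0.682: [M] = 0.196, [Q] = 0.21.
K_c = [Q] / ([M]^2) = 5.47 L/mol.

K_c = 5.47 L/mol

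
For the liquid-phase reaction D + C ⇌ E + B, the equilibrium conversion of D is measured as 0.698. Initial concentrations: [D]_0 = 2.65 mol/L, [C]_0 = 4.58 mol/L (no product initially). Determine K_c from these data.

K_c = 1.57

Let X = conversion of D.
Concentrations: [D] = 2.65 − 2.65X; [C] = 4.58 − 2.65X; [E] = 2.65X; [B] = 2.65X.
At X = 0.698: [D] = 0.8, [C] = 2.73, [E] = 1.85, [B] = 1.85.
K_c = [E] [B] / ([D] [C]) = 1.57.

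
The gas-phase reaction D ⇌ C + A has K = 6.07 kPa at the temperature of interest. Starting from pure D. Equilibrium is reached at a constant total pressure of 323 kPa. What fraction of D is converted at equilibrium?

X = 0.136

Let X = conversion of D (basis 1 mol D); extent of reaction ξ = X.
Mole table: n_D = 1 − X; n_C = X; n_A = X.
Summing: n_T = 1 + X.
Mole fractions y_i = n_i/n_T; K = p_C p_A / (p_D) with p_i = y_i·P.
This yields a degree-2 equation in X; solving on (0,1), X = 0.136.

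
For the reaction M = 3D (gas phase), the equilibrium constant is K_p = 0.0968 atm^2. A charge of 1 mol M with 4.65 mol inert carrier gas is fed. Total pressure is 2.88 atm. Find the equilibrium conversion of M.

Let X = conversion of M (basis 1 mol M); extent of reaction ξ = X.
Mole table: n_M = 1 − X; n_D = 3X; n_I = 4.65 (inert).
n_T = Σnᵢ = 5.65 + 2X.
Mole fractions y_i = n_i/n_T; K_p = p_D^3 / (p_M) with p_i = y_i·P.
Equating to 0.0968 atm^2 and solving on 0 < X < 1: X = 0.232.

X = 0.232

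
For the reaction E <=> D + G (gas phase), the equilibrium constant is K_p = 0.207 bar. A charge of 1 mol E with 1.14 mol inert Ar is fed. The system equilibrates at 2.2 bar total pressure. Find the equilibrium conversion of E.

X = 0.383

Take 1 mol E as basis and let X be its fractional conversion, so ξ = X.
Species balance: n_E = 1 − X; n_D = X; n_G = X; n_I = 1.14 (inert).
Total moles n_T = 2.14 + X.
Mole fractions y_i = n_i/n_T; K_p = p_D p_G / (p_E) with p_i = y_i·P.
Equating to 0.207 bar and solving on 0 < X < 1: X = 0.383.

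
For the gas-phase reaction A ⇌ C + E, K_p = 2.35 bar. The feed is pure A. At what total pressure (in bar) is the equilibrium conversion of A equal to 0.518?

Let X = conversion of A (basis 1 mol A); extent of reaction ξ = X.
Moles: n_A = 1 − X; n_C = X; n_E = X.
Summing: n_T = 1 + X.
K_p = p_C p_E / (p_A) with p_i = (n_i/n_T)·P.
At X = 0.518: the mole-fraction product g(X) = Π y_i^ν_i = 0.3667. Since K_p = g(X)·P^{1}, P = (K_p/g)^(1/1) = (2.35/0.3667)^(1/1) = 6.41 bar.

P = 6.41 bar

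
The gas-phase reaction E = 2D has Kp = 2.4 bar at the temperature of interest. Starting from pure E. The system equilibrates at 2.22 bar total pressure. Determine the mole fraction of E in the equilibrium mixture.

Take 1 mol E as basis and let X be its fractional conversion, so ξ = X.
Moles: n_E = 1 − X; n_D = 2X.
Summing: n_T = 1 + X.
With p_i = (n_i/n_T)P, Kp = p_D^2 / (p_E).
This yields a degree-2 equation in X; solving on (0,1), X = 0.461.
Then n_E = 0.539, n_T = 1.46, so y_E = 0.369.

y_E = 0.369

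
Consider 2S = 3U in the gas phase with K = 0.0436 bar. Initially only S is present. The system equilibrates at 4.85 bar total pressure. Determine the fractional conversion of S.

X = 0.129

Take 1 mol S as basis and let X be its fractional conversion, so ξ = 0.5X.
Mole table: n_S = 1 − X; n_U = 1.5X.
Summing: n_T = 1 + 0.5X.
With p_i = (n_i/n_T)P, K = p_U^3 / (p_S^2).
Setting this equal to 0.0436 bar and taking the physical root (0 < X < 1) gives X = 0.129.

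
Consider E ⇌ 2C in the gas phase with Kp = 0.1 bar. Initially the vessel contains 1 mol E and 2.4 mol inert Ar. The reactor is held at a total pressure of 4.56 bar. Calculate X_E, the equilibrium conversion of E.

Let X = conversion of E (basis 1 mol E); extent of reaction ξ = X.
Species balance: n_E = 1 − X; n_C = 2X; n_I = 2.4 (inert).
n_T = Σnᵢ = 3.4 + X.
With p_i = (n_i/n_T)P, Kp = p_C^2 / (p_E).
Equating to 0.1 bar and solving on 0 < X < 1: X = 0.130.

X = 0.130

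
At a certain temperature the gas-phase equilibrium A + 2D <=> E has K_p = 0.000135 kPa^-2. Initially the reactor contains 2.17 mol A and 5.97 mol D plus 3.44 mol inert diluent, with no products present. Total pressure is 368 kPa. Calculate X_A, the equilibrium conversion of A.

X = 0.688

Let X = conversion of A (basis 2.17 mol A); extent of reaction ξ = 2.17X.
Mole table: n_A = 2.17 − 2.17X; n_D = 5.97 − 4.34X; n_E = 2.17X; n_I = 3.44 (inert).
Summing: n_T = 11.6 − 4.34X.
With p_i = (n_i/n_T)P, K_p = p_E / (p_A p_D^2).
Setting this equal to 0.000135 kPa^-2 and taking the physical root (0 < X < 1) gives X = 0.688.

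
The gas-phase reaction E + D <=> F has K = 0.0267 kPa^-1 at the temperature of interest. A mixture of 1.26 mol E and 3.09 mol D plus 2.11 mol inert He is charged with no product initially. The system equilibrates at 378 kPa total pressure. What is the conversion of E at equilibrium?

X = 0.794

Basis: 1.26 mol E initially; let X = conversion of E. Extent ξ = 1.26X.
At extent ξ: n_E = 1.26 − 1.26X; n_D = 3.09 − 1.26X; n_F = 1.26X; n_I = 2.11 (inert).
n_T = Σnᵢ = 6.46 − 1.26X.
Mole fractions y_i = n_i/n_T; K = p_F / (p_E p_D) with p_i = y_i·P.
This yields a degree-2 equation in X; solving on (0,1), X = 0.794.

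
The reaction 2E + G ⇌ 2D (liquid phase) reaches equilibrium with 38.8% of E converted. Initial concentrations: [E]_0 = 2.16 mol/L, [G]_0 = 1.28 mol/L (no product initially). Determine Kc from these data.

Kc = 0.467 L/mol

Let X = conversion of E.
Concentrations: [E] = 2.16 − 2.16X; [G] = 1.28 − 1.08X; [D] = 2.16X.
At X = 0.388: [E] = 1.32, [G] = 0.861, [D] = 0.838.
Kc = [D]^2 / ([E]^2 [G]) = 0.467 L/mol.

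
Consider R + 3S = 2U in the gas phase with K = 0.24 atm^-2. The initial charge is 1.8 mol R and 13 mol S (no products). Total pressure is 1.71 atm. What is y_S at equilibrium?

Let X = conversion of R (basis 1.8 mol R); extent of reaction ξ = 1.8X.
Moles: n_R = 1.8 − 1.8X; n_S = 13 − 5.4X; n_U = 3.6X.
Total moles n_T = 14.8 − 3.6X.
With p_i = (n_i/n_T)P, K = p_U^2 / (p_R p_S^3).
This yields a degree-4 equation in X; solving on (0,1), X = 0.533.
Then n_S = 10.1, n_T = 12.9, so y_S = 0.786.

y_S = 0.786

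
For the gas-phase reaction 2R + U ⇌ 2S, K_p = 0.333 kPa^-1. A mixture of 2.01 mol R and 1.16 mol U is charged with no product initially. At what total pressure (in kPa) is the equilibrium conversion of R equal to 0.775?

P = 224 kPa

Let X = conversion of R (basis 2.01 mol R); extent of reaction ξ = 1X.
Mole table: n_R = 2.01 − 2.01X; n_U = 1.16 − 1X; n_S = 2.01X.
Total moles n_T = 3.17 − 1X.
K_p = p_S^2 / (p_R^2 p_U) with p_i = (n_i/n_T)·P.
At X = 0.775: the mole-fraction product g(X) = Π y_i^ν_i = 74.43. Since K_p = g(X)·P^{-1}, P = (g/K_p)^(1/1) = (74.43/0.333)^(1/1) = 224 kPa.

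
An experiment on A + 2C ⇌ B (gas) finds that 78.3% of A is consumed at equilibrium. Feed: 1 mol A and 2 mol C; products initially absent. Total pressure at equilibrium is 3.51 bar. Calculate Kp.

Kp = 3.2 bar^-2

Take 1 mol A as basis and let X be its fractional conversion, so ξ = X.
At extent ξ: n_A = 1 − X; n_C = 2 − 2X; n_B = X.
n_T = Σnᵢ = 3 − 2X.
At X = 0.783: n_A = 0.217, n_C = 0.434, n_B = 0.783, n_T = 1.43.
p_i = (n_i/n_T)·P. Kp = p_B / (p_A p_C^2) = 3.2 bar^-2.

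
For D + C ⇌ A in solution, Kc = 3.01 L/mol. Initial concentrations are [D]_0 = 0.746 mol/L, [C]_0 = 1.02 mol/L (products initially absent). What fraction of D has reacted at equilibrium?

Let X = conversion of D; extent ξ = 0.746·X mol/L.
Concentrations: [D] = 0.746 − 0.746X; [C] = 1.02 − 0.746X; [A] = 0.746X.
Kc = [A] / ([D] [C]).
Solving Kc = 3.01 for X ∈ (0,1): X = 0.625.

X = 0.625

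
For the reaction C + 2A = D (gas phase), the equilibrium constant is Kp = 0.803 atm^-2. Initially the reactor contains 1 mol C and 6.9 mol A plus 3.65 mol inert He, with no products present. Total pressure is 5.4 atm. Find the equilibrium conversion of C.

X = 0.866

Take 1 mol C as basis and let X be its fractional conversion, so ξ = X.
At extent ξ: n_C = 1 − X; n_A = 6.9 − 2X; n_D = X; n_I = 3.65 (inert).
Total moles n_T = 11.6 − 2X.
Mole fractions y_i = n_i/n_T; Kp = p_D / (p_C p_A^2) with p_i = y_i·P.
Setting this equal to 0.803 atm^-2 and taking the physical root (0 < X < 1) gives X = 0.866.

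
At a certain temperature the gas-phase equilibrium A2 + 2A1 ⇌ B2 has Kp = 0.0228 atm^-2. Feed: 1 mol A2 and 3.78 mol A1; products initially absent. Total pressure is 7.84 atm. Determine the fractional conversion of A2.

Take 1 mol A2 as basis and let X be its fractional conversion, so ξ = X.
At extent ξ: n_A2 = 1 − X; n_A1 = 3.78 − 2X; n_B2 = X.
Total moles n_T = 4.78 − 2X.
With p_i = (n_i/n_T)P, Kp = p_B2 / (p_A2 p_A1^2).
Equating to 0.0228 atm^-2 and solving on 0 < X < 1: X = 0.437.

X = 0.437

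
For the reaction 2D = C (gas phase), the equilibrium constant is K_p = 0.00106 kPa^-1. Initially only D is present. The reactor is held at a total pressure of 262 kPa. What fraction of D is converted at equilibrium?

X = 0.312

Basis: 1 mol D initially; let X = conversion of D. Extent ξ = 0.5X.
Mole table: n_D = 1 − X; n_C = 0.5X.
Total moles n_T = 1 − 0.5X.
y_i = n_i/n_T, p_i = y_i·P. K_p = p_C / (p_D^2).
This yields a degree-2 equation in X; solving on (0,1), X = 0.312.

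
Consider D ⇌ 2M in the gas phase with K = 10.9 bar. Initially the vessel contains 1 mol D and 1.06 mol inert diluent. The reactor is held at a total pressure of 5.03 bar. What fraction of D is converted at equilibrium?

X = 0.685

Let X = conversion of D (basis 1 mol D); extent of reaction ξ = X.
At extent ξ: n_D = 1 − X; n_M = 2X; n_I = 1.06 (inert).
Total moles n_T = 2.06 + X.
y_i = n_i/n_T, p_i = y_i·P. K = p_M^2 / (p_D).
Substituting and setting equal to 10.9 bar gives a polynomial in X; the root in (0,1) is X = 0.685.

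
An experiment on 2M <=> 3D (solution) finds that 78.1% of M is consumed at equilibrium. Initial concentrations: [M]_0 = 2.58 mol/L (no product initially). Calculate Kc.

Kc = 86.5 mol/L

Let X = conversion of M.
Concentrations: [M] = 2.58 − 2.58X; [D] = 3.87X.
At X = 0.781: [M] = 0.565, [D] = 3.02.
Kc = [D]^3 / ([M]^2) = 86.5 mol/L.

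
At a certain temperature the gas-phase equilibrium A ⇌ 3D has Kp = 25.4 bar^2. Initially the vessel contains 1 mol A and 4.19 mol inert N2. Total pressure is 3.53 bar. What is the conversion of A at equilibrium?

Take 1 mol A as basis and let X be its fractional conversion, so ξ = X.
At extent ξ: n_A = 1 − X; n_D = 3X; n_I = 4.19 (inert).
n_T = Σnᵢ = 5.19 + 2X.
y_i = n_i/n_T, p_i = y_i·P. Kp = p_D^3 / (p_A).
Setting this equal to 25.4 bar^2 and taking the physical root (0 < X < 1) gives X = 0.836.

X = 0.836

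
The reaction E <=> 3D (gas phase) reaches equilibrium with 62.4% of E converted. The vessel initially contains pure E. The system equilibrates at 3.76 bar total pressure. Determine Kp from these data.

Kp = 48.8 bar^2

Let X = conversion of E (basis 1 mol E); extent of reaction ξ = X.
Species balance: n_E = 1 − X; n_D = 3X.
Total moles n_T = 1 + 2X.
At X = 0.624: n_E = 0.376, n_D = 1.87, n_T = 2.25.
p_i = (n_i/n_T)·P. Kp = p_D^3 / (p_E) = 48.8 bar^2.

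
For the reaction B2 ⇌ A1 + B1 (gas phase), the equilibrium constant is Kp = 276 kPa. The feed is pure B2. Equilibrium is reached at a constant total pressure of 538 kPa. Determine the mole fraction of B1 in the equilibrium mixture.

y_B1 = 0.368

Let X = conversion of B2 (basis 1 mol B2); extent of reaction ξ = X.
Mole table: n_B2 = 1 − X; n_A1 = X; n_B1 = X.
Summing: n_T = 1 + X.
y_i = n_i/n_T, p_i = y_i·P. Kp = p_A1 p_B1 / (p_B2).
Substituting and setting equal to 276 kPa gives a polynomial in X; the root in (0,1) is X = 0.582.
Then n_B1 = 0.582, n_T = 1.58, so y_B1 = 0.368.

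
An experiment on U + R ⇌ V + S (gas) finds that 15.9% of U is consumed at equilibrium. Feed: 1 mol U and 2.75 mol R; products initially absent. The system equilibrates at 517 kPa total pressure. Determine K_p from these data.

Take 1 mol U as basis and let X be its fractional conversion, so ξ = X.
Species balance: n_U = 1 − X; n_R = 2.75 − X; n_V = X; n_S = X.
n_T stays at 3.75 (no change in mole number).
At X = 0.159: n_U = 0.841, n_R = 2.59, n_V = 0.159, n_S = 0.159, n_T = 3.75.
p_i = (n_i/n_T)·P. K_p = p_V p_S / (p_U p_R) = 0.0116.

K_p = 0.0116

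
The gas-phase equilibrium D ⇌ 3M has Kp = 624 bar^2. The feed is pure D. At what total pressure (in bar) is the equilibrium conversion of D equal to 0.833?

P = 6.89 bar

Basis: 1 mol D initially; let X = conversion of D. Extent ξ = X.
Species balance: n_D = 1 − X; n_M = 3X.
Total moles n_T = 1 + 2X.
Kp = p_M^3 / (p_D) with p_i = (n_i/n_T)·P.
At X = 0.833: the mole-fraction product g(X) = Π y_i^ν_i = 13.15. Since Kp = g(X)·P^{2}, P = (Kp/g)^(1/2) = (624/13.15)^(1/2) = 6.89 bar.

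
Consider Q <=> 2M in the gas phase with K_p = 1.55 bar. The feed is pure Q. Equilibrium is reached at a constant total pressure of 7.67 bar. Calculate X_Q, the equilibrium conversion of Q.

Basis: 1 mol Q initially; let X = conversion of Q. Extent ξ = X.
At extent ξ: n_Q = 1 − X; n_M = 2X.
n_T = Σnᵢ = 1 + X.
y_i = n_i/n_T, p_i = y_i·P. K_p = p_M^2 / (p_Q).
Equating to 1.55 bar and solving on 0 < X < 1: X = 0.219.

X = 0.219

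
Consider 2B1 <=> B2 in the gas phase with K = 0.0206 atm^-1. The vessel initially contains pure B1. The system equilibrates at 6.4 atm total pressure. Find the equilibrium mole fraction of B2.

Basis: 1 mol B1 initially; let X = conversion of B1. Extent ξ = 0.5X.
At extent ξ: n_B1 = 1 − X; n_B2 = 0.5X.
n_T = Σnᵢ = 1 − 0.5X.
Mole fractions y_i = n_i/n_T; K = p_B2 / (p_B1^2) with p_i = y_i·P.
Setting this equal to 0.0206 atm^-1 and taking the physical root (0 < X < 1) gives X = 0.191.
Then n_B2 = 0.0954, n_T = 0.905, so y_B2 = 0.105.

y_B2 = 0.105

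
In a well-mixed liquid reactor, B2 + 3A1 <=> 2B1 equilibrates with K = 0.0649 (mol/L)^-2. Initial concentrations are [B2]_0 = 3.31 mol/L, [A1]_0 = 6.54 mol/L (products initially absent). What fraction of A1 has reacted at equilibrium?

Let X = conversion of A1; extent ξ = 6.54X/3 mol/L.
Concentrations: [B2] = 3.31 − 2.18X; [A1] = 6.54 − 6.54X; [B1] = 4.36X.
K = [B1]^2 / ([B2] [A1]^3).
Equating to 0.0649 (mol/L)^-2: the physical root is X = 0.505.

X = 0.505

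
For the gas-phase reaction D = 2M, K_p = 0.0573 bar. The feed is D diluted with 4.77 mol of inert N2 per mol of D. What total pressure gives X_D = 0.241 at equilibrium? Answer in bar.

P = 1.13 bar

Let X = conversion of D (basis 1 mol D); extent of reaction ξ = X.
At extent ξ: n_D = 1 − X; n_M = 2X; n_I = 4.77 (inert).
n_T = Σnᵢ = 5.77 + X.
K_p = p_M^2 / (p_D) with p_i = (n_i/n_T)·P.
At X = 0.241: the mole-fraction product g(X) = Π y_i^ν_i = 0.05092. Since K_p = g(X)·P^{1}, P = (K_p/g)^(1/1) = (0.0573/0.05092)^(1/1) = 1.13 bar.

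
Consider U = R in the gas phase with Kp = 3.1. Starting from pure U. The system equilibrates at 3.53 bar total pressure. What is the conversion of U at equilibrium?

Let X = conversion of U (basis 1 mol U); extent of reaction ξ = X.
Moles: n_U = 1 − X; n_R = X.
n_T stays at 1 (no change in mole number).
y_i = n_i/n_T, p_i = y_i·P. Kp = p_R / (p_U).
This yields a degree-1 equation in X; solving on (0,1), X = 0.756.

X = 0.756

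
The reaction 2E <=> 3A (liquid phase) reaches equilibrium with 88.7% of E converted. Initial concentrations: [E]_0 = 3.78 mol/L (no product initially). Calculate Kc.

Kc = 697 mol/L

Let X = conversion of E.
Concentrations: [E] = 3.78 − 3.78X; [A] = 5.67X.
At X = 0.887: [E] = 0.427, [A] = 5.03.
Kc = [A]^3 / ([E]^2) = 697 mol/L.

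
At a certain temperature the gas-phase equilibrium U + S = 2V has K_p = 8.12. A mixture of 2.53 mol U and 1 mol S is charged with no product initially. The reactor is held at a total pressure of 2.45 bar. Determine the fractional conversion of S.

Let X = conversion of S (basis 1 mol S); extent of reaction ξ = X.
Mole table: n_U = 2.53 − X; n_S = 1 − X; n_V = 2X.
Total moles n_T = 3.53 (Δν = 0, constant).
y_i = n_i/n_T, p_i = y_i·P. K_p = p_V^2 / (p_U p_S).
Equating to 8.12 and solving on 0 < X < 1: X = 0.811.

X = 0.811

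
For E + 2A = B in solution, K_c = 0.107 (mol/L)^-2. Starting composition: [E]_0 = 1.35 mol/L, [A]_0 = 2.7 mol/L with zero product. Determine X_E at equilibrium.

X = 0.285

Let X = conversion of E; extent ξ = 1.35·X mol/L.
Concentrations: [E] = 1.35 − 1.35X; [A] = 2.7 − 2.7X; [B] = 1.35X.
K_c = [B] / ([E] [A]^2).
Setting equal to 0.107 and solving for X on (0,1) gives X = 0.285.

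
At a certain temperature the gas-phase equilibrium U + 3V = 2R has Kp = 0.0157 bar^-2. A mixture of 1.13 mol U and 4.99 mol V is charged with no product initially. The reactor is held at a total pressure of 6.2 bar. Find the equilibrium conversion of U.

Take 1.13 mol U as basis and let X be its fractional conversion, so ξ = 1.13X.
At extent ξ: n_U = 1.13 − 1.13X; n_V = 4.99 − 3.39X; n_R = 2.26X.
Total moles n_T = 6.12 − 2.26X.
Mole fractions y_i = n_i/n_T; Kp = p_R^2 / (p_U p_V^3) with p_i = y_i·P.
Equating to 0.0157 bar^-2 and solving on 0 < X < 1: X = 0.386.

X = 0.386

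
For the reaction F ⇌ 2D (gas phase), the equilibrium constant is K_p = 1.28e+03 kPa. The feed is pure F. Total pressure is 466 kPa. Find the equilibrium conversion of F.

X = 0.638

Let X = conversion of F (basis 1 mol F); extent of reaction ξ = X.
Moles: n_F = 1 − X; n_D = 2X.
Total moles n_T = 1 + X.
With p_i = (n_i/n_T)P, K_p = p_D^2 / (p_F).
Equating to 1.28e+03 kPa and solving on 0 < X < 1: X = 0.638.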